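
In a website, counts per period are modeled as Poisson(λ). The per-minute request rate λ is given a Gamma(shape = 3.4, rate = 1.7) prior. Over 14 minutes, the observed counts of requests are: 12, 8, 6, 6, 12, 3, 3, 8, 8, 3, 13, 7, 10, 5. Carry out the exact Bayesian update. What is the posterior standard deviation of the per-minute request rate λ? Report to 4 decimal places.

0.6601

With a Gamma(shape α, rate β) prior, the Poisson likelihood is conjugate: the posterior is Gamma(α + ΣXᵢ, β + n).
Sum of counts S = 104 over n = 14 minutes.
Posterior: Gamma(α+S, β+n) = Gamma(3.4+104, 1.7+14) = Gamma(107.4, 15.7).
SD = √α/β = √107.4/15.7 = 0.6601.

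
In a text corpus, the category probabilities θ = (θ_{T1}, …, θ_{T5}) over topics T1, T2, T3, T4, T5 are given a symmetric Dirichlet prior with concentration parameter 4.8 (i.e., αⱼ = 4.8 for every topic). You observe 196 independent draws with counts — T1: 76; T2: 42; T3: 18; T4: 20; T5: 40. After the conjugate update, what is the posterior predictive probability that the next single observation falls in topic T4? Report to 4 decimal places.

0.1127

The Dirichlet prior is conjugate to the Multinomial likelihood: each posterior αⱼ = prior αⱼ + observed count nⱼ.
Posterior concentration: (80.8, 46.8, 22.8, 24.8, 44.8), total = 220.0.
P(next = T4 | data) = α_{T4}/Σα = 0.1127.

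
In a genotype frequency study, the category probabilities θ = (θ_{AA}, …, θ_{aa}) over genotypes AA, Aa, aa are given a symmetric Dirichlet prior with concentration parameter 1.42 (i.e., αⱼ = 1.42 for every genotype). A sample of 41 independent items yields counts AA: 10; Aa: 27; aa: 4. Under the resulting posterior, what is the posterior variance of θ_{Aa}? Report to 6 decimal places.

The Dirichlet prior is conjugate to the Multinomial likelihood: each posterior αⱼ = prior αⱼ + observed count nⱼ.
Posterior concentration: (11.42, 28.42, 5.42), total = 45.26.
Var[θ_j] = α_j(Σα−α_j)/((Σα)²(Σα+1)) = 28.42·16.84/(45.26²·46.26) = 0.005050.

0.005050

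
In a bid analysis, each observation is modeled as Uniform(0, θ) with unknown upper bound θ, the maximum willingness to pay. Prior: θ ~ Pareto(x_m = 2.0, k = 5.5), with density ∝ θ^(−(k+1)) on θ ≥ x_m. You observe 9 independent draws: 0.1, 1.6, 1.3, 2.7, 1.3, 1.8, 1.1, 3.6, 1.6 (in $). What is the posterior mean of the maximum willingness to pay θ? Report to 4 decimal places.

3.8667

A Pareto(scale x_m, shape k) prior on the upper bound θ of Uniform(0, θ) is conjugate: posterior is Pareto(max(x_m, max xᵢ), k + n).
Sample maximum = 3.6; prior scale x_m = 2.0 → posterior scale = max = 3.6.
Posterior shape = 5.5 + 9 = 14.5.
E[θ|data] = k·x_m/(k−1) = 14.5·3.6/13.5 = 3.8667.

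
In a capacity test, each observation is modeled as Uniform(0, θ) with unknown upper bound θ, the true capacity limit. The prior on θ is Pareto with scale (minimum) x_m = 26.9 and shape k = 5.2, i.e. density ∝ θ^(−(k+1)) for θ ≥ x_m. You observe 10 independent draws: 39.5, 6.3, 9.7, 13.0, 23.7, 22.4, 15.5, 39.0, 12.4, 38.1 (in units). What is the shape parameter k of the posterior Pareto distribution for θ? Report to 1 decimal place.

15.2

A Pareto(scale x_m, shape k) prior on the upper bound θ of Uniform(0, θ) is conjugate: posterior is Pareto(max(x_m, max xᵢ), k + n).
Sample maximum = 39.5; prior scale x_m = 26.9 → posterior scale = max = 39.5.
Posterior shape = 5.2 + 10 = 15.2.
Posterior shape k = 15.2.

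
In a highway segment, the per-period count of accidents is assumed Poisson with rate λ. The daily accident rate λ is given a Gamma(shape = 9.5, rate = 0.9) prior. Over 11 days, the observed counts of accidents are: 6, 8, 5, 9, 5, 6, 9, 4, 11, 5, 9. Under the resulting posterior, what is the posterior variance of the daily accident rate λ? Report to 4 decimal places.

With a Gamma(shape α, rate β) prior, the Poisson likelihood is conjugate: the posterior is Gamma(α + ΣXᵢ, β + n).
Sum of counts S = 77 over n = 11 days.
Posterior: Gamma(α+S, β+n) = Gamma(9.5+77, 0.9+11) = Gamma(86.5, 11.9).
Var = α/β² = 86.5/11.9² = 0.6108.

0.6108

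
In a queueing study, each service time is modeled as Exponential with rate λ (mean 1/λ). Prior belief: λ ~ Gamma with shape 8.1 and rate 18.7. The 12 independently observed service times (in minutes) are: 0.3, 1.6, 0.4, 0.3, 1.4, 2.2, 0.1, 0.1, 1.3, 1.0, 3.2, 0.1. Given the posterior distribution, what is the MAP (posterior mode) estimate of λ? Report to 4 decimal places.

0.6221

With a Gamma(shape α, rate β) prior on the exponential rate λ, the posterior after n observations with total T = Σxᵢ is Gamma(α+n, β+T).
Sum of observations T = 12.0 minutes; n = 12.
Posterior: Gamma(8.1+12, 18.7+12.0) = Gamma(20.1, 30.7).
Mode = (α−1)/β = 0.6221.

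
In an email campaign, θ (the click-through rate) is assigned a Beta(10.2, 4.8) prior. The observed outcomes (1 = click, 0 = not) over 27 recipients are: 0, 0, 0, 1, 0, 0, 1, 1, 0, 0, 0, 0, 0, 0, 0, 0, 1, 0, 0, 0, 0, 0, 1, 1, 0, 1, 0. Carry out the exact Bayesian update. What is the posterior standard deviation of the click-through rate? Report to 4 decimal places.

The Beta prior is conjugate to a Binomial/Bernoulli likelihood; the update adds successes to α and failures to β.
Posterior: Beta(α+k, β+n−k) = Beta(10.2+7, 4.8+20) = Beta(17.2, 24.8).
Var = αβ/((α+β)²(α+β+1)) = 17.2·24.8/(42.0²·43.0) = 0.00562358; SD = √0.00562358 = 0.0750.

0.0750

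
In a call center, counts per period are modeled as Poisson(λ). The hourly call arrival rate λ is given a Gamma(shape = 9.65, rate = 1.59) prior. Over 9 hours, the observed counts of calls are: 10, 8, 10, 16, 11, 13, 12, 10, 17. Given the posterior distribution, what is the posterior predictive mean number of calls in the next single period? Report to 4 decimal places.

With a Gamma(shape α, rate β) prior, the Poisson likelihood is conjugate: the posterior is Gamma(α + ΣXᵢ, β + n).
Sum of counts S = 107 over n = 9 hours.
Posterior: Gamma(α+S, β+n) = Gamma(9.65+107, 1.59+9) = Gamma(116.65, 10.59).
The predictive distribution for one future period is NegBinom with mean α/β = 11.0151.

11.0151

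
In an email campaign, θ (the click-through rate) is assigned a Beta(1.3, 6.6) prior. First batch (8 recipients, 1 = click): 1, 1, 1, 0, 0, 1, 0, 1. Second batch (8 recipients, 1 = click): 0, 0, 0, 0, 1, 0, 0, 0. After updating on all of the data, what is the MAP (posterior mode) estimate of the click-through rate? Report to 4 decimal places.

The Beta prior is conjugate to a Binomial/Bernoulli likelihood; the update adds successes to α and failures to β.
After batch 1: Beta(1.3+5, 6.6+3) = Beta(6.3, 9.6).
After batch 2: Beta(6.3+1, 9.6+7) = Beta(7.3, 16.6).
Mode of Beta(a,b) for a,b>1 is (a−1)/(a+b−2) = 6.3/21.9 = 0.2877.

0.2877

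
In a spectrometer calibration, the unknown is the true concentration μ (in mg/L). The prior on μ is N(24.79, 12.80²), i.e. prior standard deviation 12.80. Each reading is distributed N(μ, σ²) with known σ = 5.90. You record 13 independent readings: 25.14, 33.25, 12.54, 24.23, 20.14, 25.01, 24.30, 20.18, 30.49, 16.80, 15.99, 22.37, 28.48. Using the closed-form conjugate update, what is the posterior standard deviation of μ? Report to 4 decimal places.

For Normal data with known variance σ², a Normal(μ₀, σ₀²) prior on μ is conjugate. Posterior precision = 1/σ₀² + n/σ²; posterior mean is the precision-weighted average of μ₀ and x̄.
σ₀² = 12.80² = 163.84, σ² = 5.90² = 34.81; σ² + n·σ₀² = 34.81 + 13·163.84 = 2164.73.
Posterior precision = 1/σ₀² + n/σ² = 1/163.84 + 13/34.81 = (σ² + n·σ₀²)/(σ₀²σ²) = 2164.73/(163.84·34.81); posterior variance σₙ² = σ₀²σ²/(σ² + n·σ₀²) = 163.84·34.81/2164.73 = 2.634634.
Posterior SD = √σₙ² = √(163.84·34.81/2164.73) = 1.6232.

1.6232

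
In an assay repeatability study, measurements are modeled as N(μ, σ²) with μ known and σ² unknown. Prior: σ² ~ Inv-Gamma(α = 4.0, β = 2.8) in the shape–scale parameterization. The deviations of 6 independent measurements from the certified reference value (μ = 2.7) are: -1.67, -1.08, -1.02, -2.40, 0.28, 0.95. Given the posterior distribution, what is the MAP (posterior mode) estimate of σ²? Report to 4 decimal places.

1.0835

With known mean μ and an Inverse-Gamma(α, β) prior on σ², the Normal likelihood is conjugate: posterior is Inv-Gamma(α + n/2, β + Σ(xᵢ−μ)²/2).
Σ(xᵢ−μ)² = (-1.67)² + (-1.08)² + (-1.02)² + (-2.40)² + (0.28)² + (0.95)² = 11.7366.
Posterior: Inv-Gamma(4.0 + 6/2, 2.8 + 11.7366/2) = Inv-Gamma(7.00, 8.66830).
Mode = β/(α+1) = 8.66830/8.00 = 1.0835.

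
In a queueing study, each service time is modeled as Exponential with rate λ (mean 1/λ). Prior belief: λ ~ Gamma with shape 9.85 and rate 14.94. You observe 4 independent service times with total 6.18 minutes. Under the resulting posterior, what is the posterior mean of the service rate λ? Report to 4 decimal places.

With a Gamma(shape α, rate β) prior on the exponential rate λ, the posterior after n observations with total T = Σxᵢ is Gamma(α+n, β+T).
Posterior: Gamma(9.85+4, 14.94+6.18) = Gamma(13.85, 21.12).
Posterior mean of λ = α/β = 13.85/21.12 = 0.6558.

0.6558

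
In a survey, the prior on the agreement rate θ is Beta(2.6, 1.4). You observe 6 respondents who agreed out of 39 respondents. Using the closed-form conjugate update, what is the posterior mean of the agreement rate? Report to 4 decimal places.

0.2000

The Beta prior is conjugate to a Binomial/Bernoulli likelihood; the update adds successes to α and failures to β.
Posterior: Beta(α+k, β+n−k) = Beta(2.6+6, 1.4+33) = Beta(8.6, 34.4).
Posterior mean = α/(α+β) = 8.6/43.0 = 0.2000.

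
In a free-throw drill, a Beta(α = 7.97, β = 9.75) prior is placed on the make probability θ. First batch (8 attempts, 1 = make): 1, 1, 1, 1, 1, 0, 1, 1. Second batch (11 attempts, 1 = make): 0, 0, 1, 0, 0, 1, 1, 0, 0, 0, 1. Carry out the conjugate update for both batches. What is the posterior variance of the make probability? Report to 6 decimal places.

0.006620

The Beta prior is conjugate to a Binomial/Bernoulli likelihood; the update adds successes to α and failures to β.
After batch 1: Beta(7.97+7, 9.75+1) = Beta(14.97, 10.75).
After batch 2: Beta(14.97+4, 10.75+7) = Beta(18.97, 17.75).
Var = αβ/((α+β)²(α+β+1)) = 18.97·17.75/(36.72²·37.72) = 0.006620.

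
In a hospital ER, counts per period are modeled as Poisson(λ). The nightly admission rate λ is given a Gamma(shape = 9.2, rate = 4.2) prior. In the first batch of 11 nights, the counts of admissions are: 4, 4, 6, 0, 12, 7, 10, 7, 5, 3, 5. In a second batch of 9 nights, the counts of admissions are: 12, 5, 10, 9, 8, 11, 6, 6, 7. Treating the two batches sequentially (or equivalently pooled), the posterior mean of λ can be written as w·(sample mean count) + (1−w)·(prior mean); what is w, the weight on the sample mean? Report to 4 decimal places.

0.8264

With a Gamma(shape α, rate β) prior, the Poisson likelihood is conjugate: the posterior is Gamma(α + ΣXᵢ, β + n).
Total number of nights: n = 11 + 9 = 20.
Posterior mean = (α₀+S)/(β₀+n) = [n/(β₀+n)]·(S/n) + [β₀/(β₀+n)]·(α₀/β₀), so only n and β₀ enter the weight.
Weight on data w = n/(β₀+n) = 20/(4.2+20) = 20/24.2 = 0.8264.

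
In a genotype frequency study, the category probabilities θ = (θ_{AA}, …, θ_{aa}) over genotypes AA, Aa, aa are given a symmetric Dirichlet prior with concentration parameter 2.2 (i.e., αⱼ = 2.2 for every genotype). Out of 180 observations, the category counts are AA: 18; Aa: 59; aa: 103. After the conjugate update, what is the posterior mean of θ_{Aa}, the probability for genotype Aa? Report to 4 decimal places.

0.3280

The Dirichlet prior is conjugate to the Multinomial likelihood: each posterior αⱼ = prior αⱼ + observed count nⱼ.
Posterior concentration: (20.2, 61.2, 105.2), total = 186.6.
E[θ_{Aa}|data] = α_{Aa}/Σα = 61.2/186.6 = 0.3280.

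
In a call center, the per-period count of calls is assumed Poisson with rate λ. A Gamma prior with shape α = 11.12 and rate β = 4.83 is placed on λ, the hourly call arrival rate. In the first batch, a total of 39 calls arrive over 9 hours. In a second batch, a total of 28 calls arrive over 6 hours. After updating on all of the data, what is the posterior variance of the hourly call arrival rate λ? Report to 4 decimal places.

0.1987

With a Gamma(shape α, rate β) prior, the Poisson likelihood is conjugate: the posterior is Gamma(α + ΣXᵢ, β + n).
After batch 1: Gamma(α+S, β+n) = Gamma(11.12+39, 4.83+9) = Gamma(50.12, 13.83).
After batch 2: Gamma(α+S, β+n) = Gamma(50.12+28, 13.83+6) = Gamma(78.12, 19.83).
Var = α/β² = 78.12/19.83² = 0.1987.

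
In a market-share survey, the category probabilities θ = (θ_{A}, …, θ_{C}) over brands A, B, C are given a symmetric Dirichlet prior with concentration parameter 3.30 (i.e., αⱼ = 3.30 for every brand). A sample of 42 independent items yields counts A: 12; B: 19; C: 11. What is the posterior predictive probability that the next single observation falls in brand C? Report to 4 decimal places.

The Dirichlet prior is conjugate to the Multinomial likelihood: each posterior αⱼ = prior αⱼ + observed count nⱼ.
Posterior concentration: (15.30, 22.30, 14.30), total = 51.90.
P(next = C | data) = α_{C}/Σα = 0.2755.

0.2755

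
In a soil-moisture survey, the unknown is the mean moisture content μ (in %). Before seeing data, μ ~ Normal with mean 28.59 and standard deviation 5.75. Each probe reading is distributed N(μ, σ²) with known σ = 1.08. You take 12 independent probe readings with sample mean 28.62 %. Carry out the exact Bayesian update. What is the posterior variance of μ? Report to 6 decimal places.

For Normal data with known variance σ², a Normal(μ₀, σ₀²) prior on μ is conjugate. Posterior precision = 1/σ₀² + n/σ²; posterior mean is the precision-weighted average of μ₀ and x̄.
σ₀² = 5.75² = 33.0625, σ² = 1.08² = 1.1664; σ² + n·σ₀² = 1.1664 + 12·33.0625 = 397.9164.
Posterior precision = 1/σ₀² + n/σ² = 1/33.0625 + 12/1.1664 = (σ² + n·σ₀²)/(σ₀²σ²) = 397.9164/(33.0625·1.1664); posterior variance σₙ² = σ₀²σ²/(σ² + n·σ₀²) = 33.0625·1.1664/397.9164 = 0.096915.

0.096915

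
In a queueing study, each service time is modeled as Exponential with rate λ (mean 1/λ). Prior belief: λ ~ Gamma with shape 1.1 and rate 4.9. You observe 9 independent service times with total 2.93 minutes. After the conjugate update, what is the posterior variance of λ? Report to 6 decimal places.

With a Gamma(shape α, rate β) prior on the exponential rate λ, the posterior after n observations with total T = Σxᵢ is Gamma(α+n, β+T).
Posterior: Gamma(1.1+9, 4.9+2.93) = Gamma(10.1, 7.83).
Var = α/β² = 0.164740.

0.164740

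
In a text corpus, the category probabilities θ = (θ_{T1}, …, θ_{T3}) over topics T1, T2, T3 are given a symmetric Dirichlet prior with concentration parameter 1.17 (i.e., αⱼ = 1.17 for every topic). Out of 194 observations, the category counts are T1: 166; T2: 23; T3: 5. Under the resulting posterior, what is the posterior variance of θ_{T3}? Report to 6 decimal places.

The Dirichlet prior is conjugate to the Multinomial likelihood: each posterior αⱼ = prior αⱼ + observed count nⱼ.
Posterior concentration: (167.17, 24.17, 6.17), total = 197.51.
Var[θ_j] = α_j(Σα−α_j)/((Σα)²(Σα+1)) = 6.17·191.34/(197.51²·198.51) = 0.000152.

0.000152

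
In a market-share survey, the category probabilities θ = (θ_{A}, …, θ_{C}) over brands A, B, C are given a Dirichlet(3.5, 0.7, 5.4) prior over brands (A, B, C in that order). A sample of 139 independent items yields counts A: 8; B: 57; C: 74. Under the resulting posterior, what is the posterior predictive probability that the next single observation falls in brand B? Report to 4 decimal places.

The Dirichlet prior is conjugate to the Multinomial likelihood: each posterior αⱼ = prior αⱼ + observed count nⱼ.
Posterior concentration: (11.5, 57.7, 79.4), total = 148.6.
P(next = B | data) = α_{B}/Σα = 0.3883.

0.3883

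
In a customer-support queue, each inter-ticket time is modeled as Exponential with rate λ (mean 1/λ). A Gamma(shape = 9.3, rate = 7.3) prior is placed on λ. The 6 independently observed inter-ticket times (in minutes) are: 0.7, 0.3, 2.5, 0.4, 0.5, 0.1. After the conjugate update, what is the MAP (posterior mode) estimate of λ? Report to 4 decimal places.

With a Gamma(shape α, rate β) prior on the exponential rate λ, the posterior after n observations with total T = Σxᵢ is Gamma(α+n, β+T).
Sum of observations T = 4.5 minutes; n = 6.
Posterior: Gamma(9.3+6, 7.3+4.5) = Gamma(15.3, 11.8).
Mode = (α−1)/β = 1.2119.

1.2119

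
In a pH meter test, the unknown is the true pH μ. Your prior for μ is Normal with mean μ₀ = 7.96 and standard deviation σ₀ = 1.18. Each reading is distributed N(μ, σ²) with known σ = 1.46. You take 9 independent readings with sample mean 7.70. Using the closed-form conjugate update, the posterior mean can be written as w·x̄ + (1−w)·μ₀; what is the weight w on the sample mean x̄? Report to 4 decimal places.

For Normal data with known variance σ², a Normal(μ₀, σ₀²) prior on μ is conjugate. Posterior precision = 1/σ₀² + n/σ²; posterior mean is the precision-weighted average of μ₀ and x̄.
σ₀² = 1.18² = 1.3924, σ² = 1.46² = 2.1316. Prior precision 1/σ₀² = 1/1.3924; data precision n/σ² = 9/2.1316.
w = (n/σ²)/(1/σ₀² + n/σ²) = n·σ₀²/(σ² + n·σ₀²) = 9·1.3924/(2.1316 + 9·1.3924) = 12.5316/14.6632 = 0.8546.

0.8546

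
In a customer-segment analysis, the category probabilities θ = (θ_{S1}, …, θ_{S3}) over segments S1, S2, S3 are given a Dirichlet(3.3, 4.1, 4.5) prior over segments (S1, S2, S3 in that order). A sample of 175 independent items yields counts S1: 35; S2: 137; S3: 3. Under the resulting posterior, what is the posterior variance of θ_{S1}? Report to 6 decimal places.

The Dirichlet prior is conjugate to the Multinomial likelihood: each posterior αⱼ = prior αⱼ + observed count nⱼ.
Posterior concentration: (38.3, 141.1, 7.5), total = 186.9.
Var[θ_j] = α_j(Σα−α_j)/((Σα)²(Σα+1)) = 38.3·148.6/(186.9²·187.9) = 0.000867.

0.000867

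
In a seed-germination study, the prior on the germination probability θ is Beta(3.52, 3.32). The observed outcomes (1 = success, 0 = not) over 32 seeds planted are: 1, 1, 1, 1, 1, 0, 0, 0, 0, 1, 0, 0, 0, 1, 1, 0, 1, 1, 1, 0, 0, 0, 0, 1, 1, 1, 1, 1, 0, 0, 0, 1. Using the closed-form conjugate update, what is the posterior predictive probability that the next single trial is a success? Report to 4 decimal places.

0.5283

The Beta prior is conjugate to a Binomial/Bernoulli likelihood; the update adds successes to α and failures to β.
Posterior: Beta(α+k, β+n−k) = Beta(3.52+17, 3.32+15) = Beta(20.52, 18.32).
For a single future Bernoulli trial, P(success | data) = α/(α+β) = 0.5283.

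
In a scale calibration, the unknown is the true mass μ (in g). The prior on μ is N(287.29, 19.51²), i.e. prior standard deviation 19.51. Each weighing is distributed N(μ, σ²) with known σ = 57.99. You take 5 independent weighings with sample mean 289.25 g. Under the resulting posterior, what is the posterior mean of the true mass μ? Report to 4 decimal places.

287.9984

For Normal data with known variance σ², a Normal(μ₀, σ₀²) prior on μ is conjugate. Posterior precision = 1/σ₀² + n/σ²; posterior mean is the precision-weighted average of μ₀ and x̄.
n·x̄ = 5·289.25 = 1446.25.
σ₀² = 19.51² = 380.6401, σ² = 57.99² = 3362.8401; σ² + n·σ₀² = 3362.8401 + 5·380.6401 = 5266.0406.
Posterior mean = (μ₀/σ₀² + n·x̄/σ²)/(1/σ₀² + n/σ²) = (σ²·μ₀ + σ₀²·n·x̄)/(σ² + n·σ₀²) = (3362.8401·287.29 + 380.6401·1446.25)/5266.0406 = 1516611.076954/5266.0406 = 287.9984.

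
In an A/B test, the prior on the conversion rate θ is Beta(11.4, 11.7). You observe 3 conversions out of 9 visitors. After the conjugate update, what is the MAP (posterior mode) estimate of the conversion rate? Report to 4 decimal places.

The Beta prior is conjugate to a Binomial/Bernoulli likelihood; the update adds successes to α and failures to β.
Posterior: Beta(α+k, β+n−k) = Beta(11.4+3, 11.7+6) = Beta(14.4, 17.7).
Mode of Beta(a,b) for a,b>1 is (a−1)/(a+b−2) = 13.4/30.1 = 0.4452.

0.4452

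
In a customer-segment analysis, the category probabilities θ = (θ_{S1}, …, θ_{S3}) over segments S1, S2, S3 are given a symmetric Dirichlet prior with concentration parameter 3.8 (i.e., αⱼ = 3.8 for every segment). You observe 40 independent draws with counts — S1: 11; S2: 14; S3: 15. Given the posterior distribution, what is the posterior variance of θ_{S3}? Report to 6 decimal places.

0.004427

The Dirichlet prior is conjugate to the Multinomial likelihood: each posterior αⱼ = prior αⱼ + observed count nⱼ.
Posterior concentration: (14.8, 17.8, 18.8), total = 51.4.
Var[θ_j] = α_j(Σα−α_j)/((Σα)²(Σα+1)) = 18.8·32.6/(51.4²·52.4) = 0.004427.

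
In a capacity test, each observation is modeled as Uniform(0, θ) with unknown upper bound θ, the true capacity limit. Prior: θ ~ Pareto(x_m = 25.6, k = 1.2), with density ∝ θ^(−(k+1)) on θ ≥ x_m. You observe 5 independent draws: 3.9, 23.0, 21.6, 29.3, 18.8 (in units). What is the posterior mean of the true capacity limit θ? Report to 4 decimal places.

A Pareto(scale x_m, shape k) prior on the upper bound θ of Uniform(0, θ) is conjugate: posterior is Pareto(max(x_m, max xᵢ), k + n).
Sample maximum = 29.3; prior scale x_m = 25.6 → posterior scale = max = 29.3.
Posterior shape = 1.2 + 5 = 6.2.
E[θ|data] = k·x_m/(k−1) = 6.2·29.3/5.2 = 34.9346.

34.9346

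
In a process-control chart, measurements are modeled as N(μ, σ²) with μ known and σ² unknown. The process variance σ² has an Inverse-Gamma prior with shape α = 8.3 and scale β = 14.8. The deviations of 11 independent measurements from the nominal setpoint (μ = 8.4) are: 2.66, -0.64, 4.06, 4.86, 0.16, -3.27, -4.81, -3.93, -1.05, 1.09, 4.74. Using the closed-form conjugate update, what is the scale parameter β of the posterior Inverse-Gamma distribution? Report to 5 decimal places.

With known mean μ and an Inverse-Gamma(α, β) prior on σ², the Normal likelihood is conjugate: posterior is Inv-Gamma(α + n/2, β + Σ(xᵢ−μ)²/2).
Σ(xᵢ−μ)² = (2.66)² + (-0.64)² + (4.06)² + (4.86)² + (0.16)² + (-3.27)² + (-4.81)² + (-3.93)² + (-1.05)² + (1.09)² + (4.74)² = 121.6461.
Posterior: Inv-Gamma(8.3 + 11/2, 14.8 + 121.6461/2) = Inv-Gamma(13.80, 75.62305).
Posterior β = 75.62305.

75.62305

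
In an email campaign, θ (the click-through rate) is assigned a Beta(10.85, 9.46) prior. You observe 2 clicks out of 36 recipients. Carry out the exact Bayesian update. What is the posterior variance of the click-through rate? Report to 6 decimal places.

The Beta prior is conjugate to a Binomial/Bernoulli likelihood; the update adds successes to α and failures to β.
Posterior: Beta(α+k, β+n−k) = Beta(10.85+2, 9.46+34) = Beta(12.85, 43.46).
Var = αβ/((α+β)²(α+β+1)) = 12.85·43.46/(56.31²·57.31) = 0.003073.

0.003073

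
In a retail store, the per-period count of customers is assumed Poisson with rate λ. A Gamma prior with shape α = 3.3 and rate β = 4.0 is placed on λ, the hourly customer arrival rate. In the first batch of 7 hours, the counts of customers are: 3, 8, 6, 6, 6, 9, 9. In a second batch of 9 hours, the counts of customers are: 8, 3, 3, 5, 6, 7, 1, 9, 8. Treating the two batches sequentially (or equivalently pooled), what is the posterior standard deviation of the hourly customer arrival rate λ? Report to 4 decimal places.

With a Gamma(shape α, rate β) prior, the Poisson likelihood is conjugate: the posterior is Gamma(α + ΣXᵢ, β + n).
Batch 1: sum of counts S = 47 over n = 7 hours.
After batch 1: Gamma(α+S, β+n) = Gamma(3.3+47, 4.0+7) = Gamma(50.3, 11.0).
Batch 2: sum of counts S = 50 over n = 9 hours.
After batch 2: Gamma(α+S, β+n) = Gamma(50.3+50, 11.0+9) = Gamma(100.3, 20.0).
SD = √α/β = √100.3/20.0 = 0.5007.

0.5007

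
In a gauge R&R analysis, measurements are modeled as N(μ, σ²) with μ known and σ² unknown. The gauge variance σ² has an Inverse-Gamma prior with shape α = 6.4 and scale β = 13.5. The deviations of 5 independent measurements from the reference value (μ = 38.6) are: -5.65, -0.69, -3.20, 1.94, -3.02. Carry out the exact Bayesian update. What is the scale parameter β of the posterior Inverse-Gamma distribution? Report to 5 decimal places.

With known mean μ and an Inverse-Gamma(α, β) prior on σ², the Normal likelihood is conjugate: posterior is Inv-Gamma(α + n/2, β + Σ(xᵢ−μ)²/2).
Σ(xᵢ−μ)² = (-5.65)² + (-0.69)² + (-3.20)² + (1.94)² + (-3.02)² = 55.5226.
Posterior: Inv-Gamma(6.4 + 5/2, 13.5 + 55.5226/2) = Inv-Gamma(8.90, 41.26130).
Posterior β = 41.26130.

41.26130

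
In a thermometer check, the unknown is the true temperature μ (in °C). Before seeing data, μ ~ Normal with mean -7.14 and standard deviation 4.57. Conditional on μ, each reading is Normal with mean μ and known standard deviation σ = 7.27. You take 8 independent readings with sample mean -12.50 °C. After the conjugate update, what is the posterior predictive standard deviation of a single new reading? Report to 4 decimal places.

7.6074

For Normal data with known variance σ², a Normal(μ₀, σ₀²) prior on μ is conjugate. Posterior precision = 1/σ₀² + n/σ²; posterior mean is the precision-weighted average of μ₀ and x̄.
σ₀² = 4.57² = 20.8849, σ² = 7.27² = 52.8529; σ² + n·σ₀² = 52.8529 + 8·20.8849 = 219.9321.
Posterior precision = 1/σ₀² + n/σ² = 1/20.8849 + 8/52.8529 = (σ² + n·σ₀²)/(σ₀²σ²) = 219.9321/(20.8849·52.8529); posterior variance σₙ² = σ₀²σ²/(σ² + n·σ₀²) = 20.8849·52.8529/219.9321 = 5.018947.
Predictive variance for one new observation = σₙ² + σ² = 20.8849·52.8529/219.9321 + 52.8529 = σ²·(σ₀² + 219.9321)/219.9321 = 52.8529·240.817/219.9321 = 57.871847; SD = √(52.8529·240.817/219.9321) = 7.6074.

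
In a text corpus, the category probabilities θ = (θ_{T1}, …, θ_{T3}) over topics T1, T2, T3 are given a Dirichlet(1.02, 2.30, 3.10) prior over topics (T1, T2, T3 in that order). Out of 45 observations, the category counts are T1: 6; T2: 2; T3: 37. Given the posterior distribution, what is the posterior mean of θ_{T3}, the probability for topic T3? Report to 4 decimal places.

The Dirichlet prior is conjugate to the Multinomial likelihood: each posterior αⱼ = prior αⱼ + observed count nⱼ.
Posterior concentration: (7.02, 4.30, 40.10), total = 51.42.
E[θ_{T3}|data] = α_{T3}/Σα = 40.10/51.42 = 0.7799.

0.7799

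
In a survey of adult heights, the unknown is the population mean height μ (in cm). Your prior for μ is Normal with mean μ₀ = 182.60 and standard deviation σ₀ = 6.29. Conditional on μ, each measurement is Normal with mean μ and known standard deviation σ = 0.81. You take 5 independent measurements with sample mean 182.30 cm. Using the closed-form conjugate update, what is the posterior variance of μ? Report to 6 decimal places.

0.130786

For Normal data with known variance σ², a Normal(μ₀, σ₀²) prior on μ is conjugate. Posterior precision = 1/σ₀² + n/σ²; posterior mean is the precision-weighted average of μ₀ and x̄.
σ₀² = 6.29² = 39.5641, σ² = 0.81² = 0.6561; σ² + n·σ₀² = 0.6561 + 5·39.5641 = 198.4766.
Posterior precision = 1/σ₀² + n/σ² = 1/39.5641 + 5/0.6561 = (σ² + n·σ₀²)/(σ₀²σ²) = 198.4766/(39.5641·0.6561); posterior variance σₙ² = σ₀²σ²/(σ² + n·σ₀²) = 39.5641·0.6561/198.4766 = 0.130786.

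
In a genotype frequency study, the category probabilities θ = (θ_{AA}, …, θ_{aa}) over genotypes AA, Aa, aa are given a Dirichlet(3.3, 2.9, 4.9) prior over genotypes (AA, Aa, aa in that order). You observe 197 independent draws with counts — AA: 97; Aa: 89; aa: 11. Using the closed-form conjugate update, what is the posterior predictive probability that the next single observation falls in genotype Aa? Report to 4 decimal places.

0.4416

The Dirichlet prior is conjugate to the Multinomial likelihood: each posterior αⱼ = prior αⱼ + observed count nⱼ.
Posterior concentration: (100.3, 91.9, 15.9), total = 208.1.
P(next = Aa | data) = α_{Aa}/Σα = 0.4416.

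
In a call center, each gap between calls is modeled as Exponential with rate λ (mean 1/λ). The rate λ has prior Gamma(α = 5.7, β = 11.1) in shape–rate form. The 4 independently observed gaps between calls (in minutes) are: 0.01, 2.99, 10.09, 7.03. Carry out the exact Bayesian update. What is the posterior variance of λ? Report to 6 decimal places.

0.009952

With a Gamma(shape α, rate β) prior on the exponential rate λ, the posterior after n observations with total T = Σxᵢ is Gamma(α+n, β+T).
Sum of observations T = 20.12 minutes; n = 4.
Posterior: Gamma(5.7+4, 11.1+20.12) = Gamma(9.7, 31.22).
Var = α/β² = 0.009952.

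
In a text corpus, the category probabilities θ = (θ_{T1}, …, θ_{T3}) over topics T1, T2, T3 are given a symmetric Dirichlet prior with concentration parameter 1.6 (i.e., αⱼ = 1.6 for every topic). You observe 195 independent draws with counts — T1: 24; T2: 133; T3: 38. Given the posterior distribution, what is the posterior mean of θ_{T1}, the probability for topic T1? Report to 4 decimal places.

The Dirichlet prior is conjugate to the Multinomial likelihood: each posterior αⱼ = prior αⱼ + observed count nⱼ.
Posterior concentration: (25.6, 134.6, 39.6), total = 199.8.
E[θ_{T1}|data] = α_{T1}/Σα = 25.6/199.8 = 0.1281.

0.1281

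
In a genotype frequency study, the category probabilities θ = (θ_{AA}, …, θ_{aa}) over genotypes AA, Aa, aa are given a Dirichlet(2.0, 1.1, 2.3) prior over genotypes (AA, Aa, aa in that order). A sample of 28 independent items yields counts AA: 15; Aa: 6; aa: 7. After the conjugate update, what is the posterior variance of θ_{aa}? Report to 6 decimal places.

The Dirichlet prior is conjugate to the Multinomial likelihood: each posterior αⱼ = prior αⱼ + observed count nⱼ.
Posterior concentration: (17.0, 7.1, 9.3), total = 33.4.
Var[θ_j] = α_j(Σα−α_j)/((Σα)²(Σα+1)) = 9.3·24.1/(33.4²·34.4) = 0.005840.

0.005840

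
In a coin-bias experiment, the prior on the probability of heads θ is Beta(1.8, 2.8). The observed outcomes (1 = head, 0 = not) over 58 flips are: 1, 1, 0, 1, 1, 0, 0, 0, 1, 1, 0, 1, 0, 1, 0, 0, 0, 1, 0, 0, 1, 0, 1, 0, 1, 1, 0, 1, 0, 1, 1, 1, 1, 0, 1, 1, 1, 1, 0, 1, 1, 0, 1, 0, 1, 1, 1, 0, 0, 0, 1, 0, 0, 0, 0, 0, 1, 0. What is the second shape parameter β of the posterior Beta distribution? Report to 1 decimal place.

30.8

The Beta prior is conjugate to a Binomial/Bernoulli likelihood; the update adds successes to α and failures to β.
Posterior: Beta(α+k, β+n−k) = Beta(1.8+30, 2.8+28) = Beta(31.8, 30.8).
Posterior β = 30.8.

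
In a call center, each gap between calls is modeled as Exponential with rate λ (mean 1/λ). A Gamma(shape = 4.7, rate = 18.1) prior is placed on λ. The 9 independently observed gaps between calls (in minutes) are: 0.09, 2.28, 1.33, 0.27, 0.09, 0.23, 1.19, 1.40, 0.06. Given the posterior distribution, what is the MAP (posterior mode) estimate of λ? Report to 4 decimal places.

0.5072

With a Gamma(shape α, rate β) prior on the exponential rate λ, the posterior after n observations with total T = Σxᵢ is Gamma(α+n, β+T).
Sum of observations T = 6.94 minutes; n = 9.
Posterior: Gamma(4.7+9, 18.1+6.94) = Gamma(13.7, 25.04).
Mode = (α−1)/β = 0.5072.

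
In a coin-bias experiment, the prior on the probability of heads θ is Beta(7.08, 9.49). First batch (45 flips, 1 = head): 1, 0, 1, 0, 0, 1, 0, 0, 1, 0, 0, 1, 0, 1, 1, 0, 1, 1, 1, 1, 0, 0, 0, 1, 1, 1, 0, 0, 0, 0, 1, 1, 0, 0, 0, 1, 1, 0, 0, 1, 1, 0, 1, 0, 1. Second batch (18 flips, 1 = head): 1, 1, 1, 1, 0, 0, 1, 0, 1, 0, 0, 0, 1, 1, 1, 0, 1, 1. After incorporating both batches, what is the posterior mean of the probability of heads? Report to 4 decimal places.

The Beta prior is conjugate to a Binomial/Bernoulli likelihood; the update adds successes to α and failures to β.
After batch 1: Beta(7.08+22, 9.49+23) = Beta(29.08, 32.49).
After batch 2: Beta(29.08+11, 32.49+7) = Beta(40.08, 39.49).
Posterior mean = α/(α+β) = 40.08/79.57 = 0.5037.

0.5037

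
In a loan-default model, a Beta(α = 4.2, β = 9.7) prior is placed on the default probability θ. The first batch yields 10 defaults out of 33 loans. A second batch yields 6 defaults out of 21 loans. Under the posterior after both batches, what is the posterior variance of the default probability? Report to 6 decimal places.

0.003033

The Beta prior is conjugate to a Binomial/Bernoulli likelihood; the update adds successes to α and failures to β.
After batch 1: Beta(4.2+10, 9.7+23) = Beta(14.2, 32.7).
After batch 2: Beta(14.2+6, 32.7+15) = Beta(20.2, 47.7).
Var = αβ/((α+β)²(α+β+1)) = 20.2·47.7/(67.9²·68.9) = 0.003033.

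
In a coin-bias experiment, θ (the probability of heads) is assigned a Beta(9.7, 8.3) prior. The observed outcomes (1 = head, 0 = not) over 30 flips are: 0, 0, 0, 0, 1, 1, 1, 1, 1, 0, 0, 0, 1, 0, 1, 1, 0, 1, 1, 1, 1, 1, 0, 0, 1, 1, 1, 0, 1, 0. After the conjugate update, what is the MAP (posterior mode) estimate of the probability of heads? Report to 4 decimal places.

The Beta prior is conjugate to a Binomial/Bernoulli likelihood; the update adds successes to α and failures to β.
Posterior: Beta(α+k, β+n−k) = Beta(9.7+17, 8.3+13) = Beta(26.7, 21.3).
Mode of Beta(a,b) for a,b>1 is (a−1)/(a+b−2) = 25.7/46.0 = 0.5587.

0.5587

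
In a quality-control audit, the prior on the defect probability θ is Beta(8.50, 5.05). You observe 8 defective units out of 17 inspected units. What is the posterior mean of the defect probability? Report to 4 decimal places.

The Beta prior is conjugate to a Binomial/Bernoulli likelihood; the update adds successes to α and failures to β.
Posterior: Beta(α+k, β+n−k) = Beta(8.50+8, 5.05+9) = Beta(16.50, 14.05).
Posterior mean = α/(α+β) = 16.50/30.55 = 0.5401.

0.5401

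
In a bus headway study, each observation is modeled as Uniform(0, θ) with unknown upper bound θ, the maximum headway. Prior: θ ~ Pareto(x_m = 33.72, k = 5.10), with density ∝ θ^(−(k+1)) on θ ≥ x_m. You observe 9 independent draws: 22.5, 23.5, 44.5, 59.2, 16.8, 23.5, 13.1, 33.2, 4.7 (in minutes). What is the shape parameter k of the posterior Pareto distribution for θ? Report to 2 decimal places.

14.10

A Pareto(scale x_m, shape k) prior on the upper bound θ of Uniform(0, θ) is conjugate: posterior is Pareto(max(x_m, max xᵢ), k + n).
Sample maximum = 59.2; prior scale x_m = 33.72 → posterior scale = max = 59.20.
Posterior shape = 5.10 + 9 = 14.10.
Posterior shape k = 14.10.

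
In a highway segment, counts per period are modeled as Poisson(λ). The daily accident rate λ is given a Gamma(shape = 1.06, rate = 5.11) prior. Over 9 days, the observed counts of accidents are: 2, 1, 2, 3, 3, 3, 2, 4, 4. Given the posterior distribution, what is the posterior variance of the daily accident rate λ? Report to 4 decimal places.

0.1259

With a Gamma(shape α, rate β) prior, the Poisson likelihood is conjugate: the posterior is Gamma(α + ΣXᵢ, β + n).
Sum of counts S = 24 over n = 9 days.
Posterior: Gamma(α+S, β+n) = Gamma(1.06+24, 5.11+9) = Gamma(25.06, 14.11).
Var = α/β² = 25.06/14.11² = 0.1259.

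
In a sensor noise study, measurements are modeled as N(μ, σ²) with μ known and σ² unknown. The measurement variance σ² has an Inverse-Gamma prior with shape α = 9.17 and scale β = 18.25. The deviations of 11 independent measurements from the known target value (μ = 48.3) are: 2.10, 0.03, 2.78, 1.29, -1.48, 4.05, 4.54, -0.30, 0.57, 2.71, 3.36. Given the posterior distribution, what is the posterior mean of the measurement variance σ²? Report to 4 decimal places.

With known mean μ and an Inverse-Gamma(α, β) prior on σ², the Normal likelihood is conjugate: posterior is Inv-Gamma(α + n/2, β + Σ(xᵢ−μ)²/2).
Σ(xᵢ−μ)² = (2.10)² + (0.03)² + (2.78)² + (1.29)² + (-1.48)² + (4.05)² + (4.54)² + (-0.30)² + (0.57)² + (2.71)² + (3.36)² = 72.0565.
Posterior: Inv-Gamma(9.17 + 11/2, 18.25 + 72.0565/2) = Inv-Gamma(14.67, 54.27825).
E[σ²|data] = β/(α−1) = 54.27825/13.67 = 3.9706.

3.9706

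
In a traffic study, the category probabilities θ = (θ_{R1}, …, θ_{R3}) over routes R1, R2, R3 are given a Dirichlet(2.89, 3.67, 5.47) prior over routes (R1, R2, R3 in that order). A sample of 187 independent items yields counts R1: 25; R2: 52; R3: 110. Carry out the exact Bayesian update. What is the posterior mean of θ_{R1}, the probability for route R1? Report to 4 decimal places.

The Dirichlet prior is conjugate to the Multinomial likelihood: each posterior αⱼ = prior αⱼ + observed count nⱼ.
Posterior concentration: (27.89, 55.67, 115.47), total = 199.03.
E[θ_{R1}|data] = α_{R1}/Σα = 27.89/199.03 = 0.1401.

0.1401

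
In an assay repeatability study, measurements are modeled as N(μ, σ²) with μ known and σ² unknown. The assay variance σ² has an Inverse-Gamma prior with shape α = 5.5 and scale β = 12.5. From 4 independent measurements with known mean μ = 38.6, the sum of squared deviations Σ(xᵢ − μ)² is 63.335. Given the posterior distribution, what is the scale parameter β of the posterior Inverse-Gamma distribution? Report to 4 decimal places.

44.1675

With known mean μ and an Inverse-Gamma(α, β) prior on σ², the Normal likelihood is conjugate: posterior is Inv-Gamma(α + n/2, β + Σ(xᵢ−μ)²/2).
Posterior: Inv-Gamma(5.5 + 4/2, 12.5 + 63.335/2) = Inv-Gamma(7.50, 44.1675).
Posterior β = 44.1675.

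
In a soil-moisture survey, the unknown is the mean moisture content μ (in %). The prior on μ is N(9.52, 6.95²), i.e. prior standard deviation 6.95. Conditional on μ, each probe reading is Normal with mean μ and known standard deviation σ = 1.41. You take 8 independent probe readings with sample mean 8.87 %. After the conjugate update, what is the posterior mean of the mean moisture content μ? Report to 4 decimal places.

For Normal data with known variance σ², a Normal(μ₀, σ₀²) prior on μ is conjugate. Posterior precision = 1/σ₀² + n/σ²; posterior mean is the precision-weighted average of μ₀ and x̄.
n·x̄ = 8·8.87 = 70.96.
σ₀² = 6.95² = 48.3025, σ² = 1.41² = 1.9881; σ² + n·σ₀² = 1.9881 + 8·48.3025 = 388.4081.
Posterior mean = (μ₀/σ₀² + n·x̄/σ²)/(1/σ₀² + n/σ²) = (σ²·μ₀ + σ₀²·n·x̄)/(σ² + n·σ₀²) = (1.9881·9.52 + 48.3025·70.96)/388.4081 = 3446.472112/388.4081 = 8.8733.

8.8733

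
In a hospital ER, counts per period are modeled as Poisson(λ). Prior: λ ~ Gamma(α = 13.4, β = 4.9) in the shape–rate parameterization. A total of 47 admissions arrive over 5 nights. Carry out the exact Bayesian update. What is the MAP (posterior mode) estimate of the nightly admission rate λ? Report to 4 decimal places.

With a Gamma(shape α, rate β) prior, the Poisson likelihood is conjugate: the posterior is Gamma(α + ΣXᵢ, β + n).
Posterior: Gamma(α+S, β+n) = Gamma(13.4+47, 4.9+5) = Gamma(60.4, 9.9).
Mode of Gamma(α,β) for α≥1 is (α−1)/β = 59.4/9.9 = 6.0000.

6.0000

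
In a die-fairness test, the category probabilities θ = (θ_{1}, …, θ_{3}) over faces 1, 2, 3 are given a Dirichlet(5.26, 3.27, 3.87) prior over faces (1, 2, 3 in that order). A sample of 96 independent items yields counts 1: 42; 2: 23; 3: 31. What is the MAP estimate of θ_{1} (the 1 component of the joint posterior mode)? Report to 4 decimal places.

The Dirichlet prior is conjugate to the Multinomial likelihood: each posterior αⱼ = prior αⱼ + observed count nⱼ.
Posterior concentration: (47.26, 26.27, 34.87), total = 108.40.
Joint mode component: (α_{1}−1)/(Σα−K) = 46.26/105.40 = 0.4389.

0.4389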